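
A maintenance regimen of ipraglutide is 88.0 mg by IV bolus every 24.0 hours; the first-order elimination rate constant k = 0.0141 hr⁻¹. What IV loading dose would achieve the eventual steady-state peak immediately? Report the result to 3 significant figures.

307 mg

Accumulation ratio R = 1 / (1 − e^(−kτ)) = 1 / (1 − e^(−0.01410×24.0)) = 1 / (1 − 0.7129) = 3.483
Loading dose = maintenance dose × R = 88.0 × 3.483 ≈ 307 mg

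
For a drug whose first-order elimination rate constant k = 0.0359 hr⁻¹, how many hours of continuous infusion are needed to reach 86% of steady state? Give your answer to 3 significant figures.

54.8 hours

f = 1 − e^(−kt)  ⇒  t = −ln(1 − f) / k
t = −ln(1 − 0.86) / 0.03590 = 1.966 / 0.03590 ≈ 54.8 hours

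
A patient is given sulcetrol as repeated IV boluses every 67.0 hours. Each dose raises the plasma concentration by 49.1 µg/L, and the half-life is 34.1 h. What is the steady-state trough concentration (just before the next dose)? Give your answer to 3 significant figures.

16.9 µg/L

k = ln 2 / 34.1 = 0.02033 h⁻¹
Fraction remaining after one interval: e^(−kτ) = e^(−0.02033 × 67.0) = 0.2562
R = 1 / (1 − 0.2562) = 1.344
Css,max = 49.1 × 1.344 = 66.01 µg/L
Css,min = Css,max × e^(−kτ) = 66.01 × 0.2562 ≈ 16.9 µg/L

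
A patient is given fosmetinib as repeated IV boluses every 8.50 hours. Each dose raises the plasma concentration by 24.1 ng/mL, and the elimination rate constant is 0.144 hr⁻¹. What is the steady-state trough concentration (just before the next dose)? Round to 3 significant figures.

10.0 ng/mL

Fraction remaining after one interval: e^(−kτ) = e^(−0.1440 × 8.50) = 0.2941
R = 1 / (1 − 0.2941) = 1.417
Css,max = 24.1 × 1.417 = 34.14 ng/mL
Css,min = Css,max × e^(−kτ) = 34.14 × 0.2941 ≈ 10.0 ng/mL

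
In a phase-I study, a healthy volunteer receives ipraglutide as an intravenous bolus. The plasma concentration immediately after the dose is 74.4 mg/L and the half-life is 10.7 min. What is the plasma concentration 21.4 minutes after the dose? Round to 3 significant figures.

k = ln 2 / 10.7 = 0.06478 min⁻¹
21.4 min is 2.000 half-lives, so C = 74.4 × (1/2)^2.000 = 74.4 × 0.2500 ≈ 18.6 mg/L

18.6 mg/L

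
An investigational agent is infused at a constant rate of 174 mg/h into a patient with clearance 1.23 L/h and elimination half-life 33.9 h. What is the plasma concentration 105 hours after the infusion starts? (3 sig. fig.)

125 µg/mL

Css = rate / CL = 174 / 1.23 = 141.5 µg/mL
k = ln 2 / 33.9 = 0.02045 h⁻¹
C(t) = Css (1 − e^(−kt)) = 141.5 × (1 − e^(−2.147)) = 141.5 × 0.8832 ≈ 125 µg/mL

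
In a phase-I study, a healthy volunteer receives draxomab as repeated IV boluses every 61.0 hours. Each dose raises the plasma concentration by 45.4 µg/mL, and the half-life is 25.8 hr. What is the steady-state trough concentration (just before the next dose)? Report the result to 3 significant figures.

10.9 µg/mL

k = ln 2 / 25.8 = 0.02687 hr⁻¹
Fraction remaining after one interval: e^(−kτ) = e^(−0.02687 × 61.0) = 0.1942
R = 1 / (1 − 0.1942) = 1.241
Css,max = 45.4 × 1.241 = 56.34 µg/mL
Css,min = Css,max × e^(−kτ) = 56.34 × 0.1942 ≈ 10.9 µg/mL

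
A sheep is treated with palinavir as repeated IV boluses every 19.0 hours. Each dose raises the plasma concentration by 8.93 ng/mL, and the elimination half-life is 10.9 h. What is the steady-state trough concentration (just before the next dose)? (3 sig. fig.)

k = ln 2 / 10.9 = 0.06359 h⁻¹
Fraction remaining after one interval: e^(−kτ) = e^(−0.06359 × 19.0) = 0.2987
R = 1 / (1 − 0.2987) = 1.426
Css,max = 8.93 × 1.426 = 12.73 ng/mL
Css,min = Css,max × e^(−kτ) = 12.73 × 0.2987 ≈ 3.80 ng/mL

3.80 ng/mL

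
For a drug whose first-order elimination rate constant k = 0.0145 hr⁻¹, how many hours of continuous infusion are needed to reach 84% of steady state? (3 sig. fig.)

126 hours

f = 1 − e^(−kt)  ⇒  t = −ln(1 − f) / k
t = −ln(1 − 0.84) / 0.01450 = 1.833 / 0.01450 ≈ 126 hours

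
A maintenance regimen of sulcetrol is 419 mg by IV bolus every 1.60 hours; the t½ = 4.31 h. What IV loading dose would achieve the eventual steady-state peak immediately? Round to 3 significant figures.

1850 mg

k = ln 2 / 4.31 = 0.1608 h⁻¹
Accumulation ratio R = 1 / (1 − e^(−kτ)) = 1 / (1 − e^(−0.1608×1.60)) = 1 / (1 − 0.7731) = 4.408
Loading dose = maintenance dose × R = 419 × 4.408 ≈ 1850 mg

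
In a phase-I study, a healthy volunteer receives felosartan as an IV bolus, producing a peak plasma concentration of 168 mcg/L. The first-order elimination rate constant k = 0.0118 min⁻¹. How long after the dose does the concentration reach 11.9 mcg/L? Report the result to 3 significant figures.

C(t) = C₀ e^(−kt)  ⇒  t = ln(C₀/C) / k
t = ln(168/11.9) / 0.01180 = 2.647 / 0.01180 ≈ 224 minutes

224 minutes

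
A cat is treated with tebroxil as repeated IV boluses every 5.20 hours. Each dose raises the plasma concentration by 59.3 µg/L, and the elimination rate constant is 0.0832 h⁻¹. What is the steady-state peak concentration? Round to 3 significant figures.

169 µg/L

Fraction remaining after one interval: e^(−kτ) = e^(−0.08320 × 5.20) = 0.6488
R = 1 / (1 − 0.6488) = 2.847
Css,max = 59.3 × 2.847 ≈ 169 µg/L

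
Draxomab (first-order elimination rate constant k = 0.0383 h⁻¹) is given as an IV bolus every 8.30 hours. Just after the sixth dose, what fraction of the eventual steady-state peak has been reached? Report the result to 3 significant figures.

f_n = 1 − e^(−nkτ) = 1 − e^(−6 × 0.03830 × 8.30) = 1 − e^(−1.907) = 1 − 0.1485 ≈ 0.852

0.852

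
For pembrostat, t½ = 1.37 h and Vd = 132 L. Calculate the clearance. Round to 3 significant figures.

66.8 L/h

k = ln 2 / t½ = ln 2 / 1.37 = 0.5059 h⁻¹
CL = k · V = 0.5059 × 132 ≈ 66.8 L/h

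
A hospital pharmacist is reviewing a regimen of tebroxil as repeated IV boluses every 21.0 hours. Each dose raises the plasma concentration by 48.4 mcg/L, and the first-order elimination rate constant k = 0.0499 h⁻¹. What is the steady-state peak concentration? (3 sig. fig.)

Fraction remaining after one interval: e^(−kτ) = e^(−0.04990 × 21.0) = 0.3507
R = 1 / (1 − 0.3507) = 1.540
Css,max = 48.4 × 1.540 ≈ 74.5 mcg/L

74.5 mcg/L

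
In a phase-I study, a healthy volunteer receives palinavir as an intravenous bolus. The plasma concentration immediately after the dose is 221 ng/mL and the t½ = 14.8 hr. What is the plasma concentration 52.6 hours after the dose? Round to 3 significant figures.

k = ln 2 / 14.8 = 0.04683 hr⁻¹
C(t) = C₀ e^(−kt) = 221 × e^(−0.04683 × 52.6) = 221 × e^(−2.463) = 221 × 0.08514 ≈ 18.8 ng/mL

18.8 ng/mL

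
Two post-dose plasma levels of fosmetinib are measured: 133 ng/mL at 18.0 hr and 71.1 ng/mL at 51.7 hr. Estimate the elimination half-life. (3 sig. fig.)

37.3 hours

k = ln(C₁/C₂) / (t₂ − t₁) = ln(133/71.1) / (51.7 − 18.0)
  = 0.6263 / 33.70 = 0.01858 hr⁻¹
t½ = ln 2 / k = ln 2 / 0.01858 ≈ 37.3 hours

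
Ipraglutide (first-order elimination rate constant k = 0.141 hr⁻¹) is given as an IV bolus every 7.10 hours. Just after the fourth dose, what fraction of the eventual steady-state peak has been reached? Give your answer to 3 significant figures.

f_n = 1 − e^(−nkτ) = 1 − e^(−4 × 0.1410 × 7.10) = 1 − e^(−4.004) = 1 − 0.01824 ≈ 0.982

0.982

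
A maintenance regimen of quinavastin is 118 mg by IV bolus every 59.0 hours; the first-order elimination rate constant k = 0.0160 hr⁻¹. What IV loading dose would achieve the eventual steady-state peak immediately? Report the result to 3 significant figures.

Accumulation ratio R = 1 / (1 − e^(−kτ)) = 1 / (1 − e^(−0.01600×59.0)) = 1 / (1 − 0.3891) = 1.637
Loading dose = maintenance dose × R = 118 × 1.637 ≈ 193 mg

193 mg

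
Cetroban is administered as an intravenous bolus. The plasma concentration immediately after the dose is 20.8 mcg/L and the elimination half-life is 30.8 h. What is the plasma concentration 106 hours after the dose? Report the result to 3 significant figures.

k = ln 2 / 30.8 = 0.02250 h⁻¹
C(t) = C₀ e^(−kt) = 20.8 × e^(−0.02250 × 106) = 20.8 × e^(−2.386) = 20.8 × 0.09204 ≈ 1.91 mcg/L

1.91 mcg/L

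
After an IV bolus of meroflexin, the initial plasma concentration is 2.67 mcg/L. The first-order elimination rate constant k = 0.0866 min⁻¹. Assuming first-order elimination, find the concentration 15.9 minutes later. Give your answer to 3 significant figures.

0.674 mcg/L

C(t) = C₀ e^(−kt) = 2.67 × e^(−0.08660 × 15.9) = 2.67 × e^(−1.377) = 2.67 × 0.2523 ≈ 0.674 mcg/L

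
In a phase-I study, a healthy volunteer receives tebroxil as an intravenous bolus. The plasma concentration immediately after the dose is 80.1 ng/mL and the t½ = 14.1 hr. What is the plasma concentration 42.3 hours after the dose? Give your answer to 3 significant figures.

10.0 ng/mL

k = ln 2 / 14.1 = 0.04916 hr⁻¹
C(t) = C₀ e^(−kt) = 80.1 × e^(−0.04916 × 42.3) = 80.1 × e^(−2.079) = 80.1 × 0.1250 ≈ 10.0 ng/mL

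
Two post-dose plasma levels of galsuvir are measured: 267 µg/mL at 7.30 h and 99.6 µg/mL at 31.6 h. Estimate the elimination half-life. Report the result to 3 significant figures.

k = ln(C₁/C₂) / (t₂ − t₁) = ln(267/99.6) / (31.6 − 7.30)
  = 0.9861 / 24.30 = 0.04058 h⁻¹
t½ = ln 2 / k = ln 2 / 0.04058 ≈ 17.1 hours

17.1 hours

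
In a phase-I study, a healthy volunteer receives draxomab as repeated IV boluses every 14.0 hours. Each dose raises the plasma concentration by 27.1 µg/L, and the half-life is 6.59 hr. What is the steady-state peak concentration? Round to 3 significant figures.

k = ln 2 / 6.59 = 0.1052 hr⁻¹
Fraction remaining after one interval: e^(−kτ) = e^(−0.1052 × 14.0) = 0.2293
R = 1 / (1 − 0.2293) = 1.298
Css,max = 27.1 × 1.298 ≈ 35.2 µg/L

35.2 µg/L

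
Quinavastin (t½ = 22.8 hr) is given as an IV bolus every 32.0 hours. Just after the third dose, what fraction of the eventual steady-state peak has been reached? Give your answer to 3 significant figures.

k = ln 2 / 22.8 = 0.03040 hr⁻¹
f_n = 1 − e^(−nkτ) = 1 − e^(−3 × 0.03040 × 32.0) = 1 − e^(−2.919) = 1 − 0.05401 ≈ 0.946

0.946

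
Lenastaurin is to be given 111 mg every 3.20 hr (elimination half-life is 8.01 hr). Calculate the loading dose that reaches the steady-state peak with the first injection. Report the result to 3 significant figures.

k = ln 2 / 8.01 = 0.08654 hr⁻¹
Accumulation ratio R = 1 / (1 − e^(−kτ)) = 1 / (1 − e^(−0.08654×3.20)) = 1 / (1 − 0.7581) = 4.134
Loading dose = maintenance dose × R = 111 × 4.134 ≈ 459 mg

459 mg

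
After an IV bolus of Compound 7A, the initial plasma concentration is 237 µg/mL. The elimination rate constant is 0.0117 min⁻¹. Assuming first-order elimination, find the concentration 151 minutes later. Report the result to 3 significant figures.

C(t) = C₀ e^(−kt) = 237 × e^(−0.01170 × 151) = 237 × e^(−1.767) = 237 × 0.1709 ≈ 40.5 µg/mL

40.5 µg/mL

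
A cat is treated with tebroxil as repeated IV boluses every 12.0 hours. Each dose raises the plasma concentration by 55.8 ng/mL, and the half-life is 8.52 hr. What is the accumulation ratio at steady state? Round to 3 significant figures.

k = ln 2 / 8.52 = 0.08136 hr⁻¹
Fraction remaining after one interval: e^(−kτ) = e^(−0.08136 × 12.0) = 0.3767
R = 1 / (1 − 0.3767) = 1 / 0.6233 ≈ 1.60

1.60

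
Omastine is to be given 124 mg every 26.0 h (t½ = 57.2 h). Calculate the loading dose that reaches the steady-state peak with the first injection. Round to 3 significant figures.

k = ln 2 / 57.2 = 0.01212 h⁻¹
Accumulation ratio R = 1 / (1 − e^(−kτ)) = 1 / (1 − e^(−0.01212×26.0)) = 1 / (1 − 0.7297) = 3.700
Loading dose = maintenance dose × R = 124 × 3.700 ≈ 459 mg

459 mg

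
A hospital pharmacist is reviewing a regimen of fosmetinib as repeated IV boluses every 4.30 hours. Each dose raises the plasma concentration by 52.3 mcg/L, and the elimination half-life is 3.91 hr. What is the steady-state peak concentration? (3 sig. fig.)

98.1 mcg/L

k = ln 2 / 3.91 = 0.1773 hr⁻¹
Fraction remaining after one interval: e^(−kτ) = e^(−0.1773 × 4.30) = 0.4666
R = 1 / (1 − 0.4666) = 1.875
Css,max = 52.3 × 1.875 ≈ 98.1 mcg/L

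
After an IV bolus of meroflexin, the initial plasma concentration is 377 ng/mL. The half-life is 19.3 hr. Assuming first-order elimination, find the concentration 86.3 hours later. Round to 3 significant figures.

k = ln 2 / 19.3 = 0.03591 hr⁻¹
86.3 hr is 4.472 half-lives, so C = 377 × (1/2)^4.472 = 377 × 0.04508 ≈ 17.0 ng/mL

17.0 ng/mL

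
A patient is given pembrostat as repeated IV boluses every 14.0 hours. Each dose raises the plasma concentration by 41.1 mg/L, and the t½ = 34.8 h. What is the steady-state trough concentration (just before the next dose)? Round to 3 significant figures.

k = ln 2 / 34.8 = 0.01992 h⁻¹
Fraction remaining after one interval: e^(−kτ) = e^(−0.01992 × 14.0) = 0.7567
R = 1 / (1 − 0.7567) = 4.109
Css,max = 41.1 × 4.109 = 168.9 mg/L
Css,min = Css,max × e^(−kτ) = 168.9 × 0.7567 ≈ 128 mg/L

128 mg/L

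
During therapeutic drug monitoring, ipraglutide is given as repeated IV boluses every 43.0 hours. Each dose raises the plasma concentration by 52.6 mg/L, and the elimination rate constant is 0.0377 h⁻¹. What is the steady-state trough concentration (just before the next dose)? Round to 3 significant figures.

Fraction remaining after one interval: e^(−kτ) = e^(−0.03770 × 43.0) = 0.1977
R = 1 / (1 − 0.1977) = 1.246
Css,max = 52.6 × 1.246 = 65.56 mg/L
Css,min = Css,max × e^(−kτ) = 65.56 × 0.1977 ≈ 13.0 mg/L

13.0 mg/L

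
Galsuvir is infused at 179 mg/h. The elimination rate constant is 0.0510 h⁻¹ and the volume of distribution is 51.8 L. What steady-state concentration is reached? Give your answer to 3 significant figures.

CL = k · V = 0.0510 × 51.8 = 2.642 L/h
Css = rate / CL = 179 / 2.642 ≈ 67.8 mg/L

67.8 mg/L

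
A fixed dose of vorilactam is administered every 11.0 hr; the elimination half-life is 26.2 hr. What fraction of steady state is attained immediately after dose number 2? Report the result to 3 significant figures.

k = ln 2 / 26.2 = 0.02646 hr⁻¹
f_n = 1 − e^(−nkτ) = 1 − e^(−2 × 0.02646 × 11.0) = 1 − e^(−0.5820) = 1 − 0.5588 ≈ 0.441

0.441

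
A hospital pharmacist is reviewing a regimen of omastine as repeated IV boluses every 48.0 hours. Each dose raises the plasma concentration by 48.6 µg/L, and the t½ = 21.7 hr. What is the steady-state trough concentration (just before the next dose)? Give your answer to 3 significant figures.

13.4 µg/L

k = ln 2 / 21.7 = 0.03194 hr⁻¹
Fraction remaining after one interval: e^(−kτ) = e^(−0.03194 × 48.0) = 0.2158
R = 1 / (1 − 0.2158) = 1.275
Css,max = 48.6 × 1.275 = 61.98 µg/L
Css,min = Css,max × e^(−kτ) = 61.98 × 0.2158 ≈ 13.4 µg/L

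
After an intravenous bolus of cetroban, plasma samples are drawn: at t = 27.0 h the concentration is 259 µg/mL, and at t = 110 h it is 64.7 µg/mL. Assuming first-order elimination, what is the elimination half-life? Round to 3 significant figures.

41.5 hours

k = ln(C₁/C₂) / (t₂ − t₁) = ln(259/64.7) / (110 − 27.0)
  = 1.387 / 83.00 = 0.01671 h⁻¹
t½ = ln 2 / k = ln 2 / 0.01671 ≈ 41.5 hours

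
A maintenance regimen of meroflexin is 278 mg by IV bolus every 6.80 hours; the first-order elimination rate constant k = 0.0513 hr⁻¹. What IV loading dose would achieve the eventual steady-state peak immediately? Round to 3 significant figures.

944 mg

Accumulation ratio R = 1 / (1 − e^(−kτ)) = 1 / (1 − e^(−0.05130×6.80)) = 1 / (1 − 0.7055) = 3.396
Loading dose = maintenance dose × R = 278 × 3.396 ≈ 944 mg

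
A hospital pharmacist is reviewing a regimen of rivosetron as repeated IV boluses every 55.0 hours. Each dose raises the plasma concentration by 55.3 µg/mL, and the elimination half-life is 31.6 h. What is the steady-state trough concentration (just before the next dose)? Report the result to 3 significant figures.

23.6 µg/mL

k = ln 2 / 31.6 = 0.02194 h⁻¹
Fraction remaining after one interval: e^(−kτ) = e^(−0.02194 × 55.0) = 0.2993
R = 1 / (1 − 0.2993) = 1.427
Css,max = 55.3 × 1.427 = 78.92 µg/mL
Css,min = Css,max × e^(−kτ) = 78.92 × 0.2993 ≈ 23.6 µg/mL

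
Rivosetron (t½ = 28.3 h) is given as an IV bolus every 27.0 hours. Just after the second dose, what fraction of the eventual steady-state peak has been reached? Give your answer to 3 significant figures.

k = ln 2 / 28.3 = 0.02449 h⁻¹
f_n = 1 − e^(−nkτ) = 1 − e^(−2 × 0.02449 × 27.0) = 1 − e^(−1.323) = 1 − 0.2664 ≈ 0.734

0.734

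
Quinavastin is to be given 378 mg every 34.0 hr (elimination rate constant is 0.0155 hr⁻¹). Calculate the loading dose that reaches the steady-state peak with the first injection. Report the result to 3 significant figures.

923 mg

Accumulation ratio R = 1 / (1 − e^(−kτ)) = 1 / (1 − e^(−0.01550×34.0)) = 1 / (1 − 0.5904) = 2.441
Loading dose = maintenance dose × R = 378 × 2.441 ≈ 923 mg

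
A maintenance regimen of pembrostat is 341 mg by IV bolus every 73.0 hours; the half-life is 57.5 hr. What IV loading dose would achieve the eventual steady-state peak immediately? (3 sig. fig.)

k = ln 2 / 57.5 = 0.01205 hr⁻¹
Accumulation ratio R = 1 / (1 − e^(−kτ)) = 1 / (1 − e^(−0.01205×73.0)) = 1 / (1 − 0.4148) = 1.709
Loading dose = maintenance dose × R = 341 × 1.709 ≈ 583 mg

583 mg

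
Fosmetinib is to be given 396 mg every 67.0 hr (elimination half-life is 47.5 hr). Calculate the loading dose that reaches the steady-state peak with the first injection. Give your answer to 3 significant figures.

k = ln 2 / 47.5 = 0.01459 hr⁻¹
Accumulation ratio R = 1 / (1 − e^(−kτ)) = 1 / (1 − e^(−0.01459×67.0)) = 1 / (1 − 0.3762) = 1.603
Loading dose = maintenance dose × R = 396 × 1.603 ≈ 635 mg

635 mg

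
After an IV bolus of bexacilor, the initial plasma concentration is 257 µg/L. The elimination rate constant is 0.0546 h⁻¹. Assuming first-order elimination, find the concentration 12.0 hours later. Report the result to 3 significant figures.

133 µg/L

C(t) = C₀ e^(−kt) = 257 × e^(−0.05460 × 12.0) = 257 × e^(−0.6552) = 257 × 0.5193 ≈ 133 µg/L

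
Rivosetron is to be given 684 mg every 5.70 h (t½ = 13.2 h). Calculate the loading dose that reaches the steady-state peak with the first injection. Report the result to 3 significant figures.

2640 mg

k = ln 2 / 13.2 = 0.05251 h⁻¹
Accumulation ratio R = 1 / (1 − e^(−kτ)) = 1 / (1 − e^(−0.05251×5.70)) = 1 / (1 − 0.7413) = 3.866
Loading dose = maintenance dose × R = 684 × 3.866 ≈ 2640 mg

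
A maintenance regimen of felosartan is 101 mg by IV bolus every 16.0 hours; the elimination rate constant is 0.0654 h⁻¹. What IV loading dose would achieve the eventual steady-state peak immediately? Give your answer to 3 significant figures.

156 mg

Accumulation ratio R = 1 / (1 − e^(−kτ)) = 1 / (1 − e^(−0.06540×16.0)) = 1 / (1 − 0.3512) = 1.541
Loading dose = maintenance dose × R = 101 × 1.541 ≈ 156 mg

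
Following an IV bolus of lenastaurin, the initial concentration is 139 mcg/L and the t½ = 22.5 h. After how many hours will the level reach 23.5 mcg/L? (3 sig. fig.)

k = ln 2 / 22.5 = 0.03081 h⁻¹
C(t) = C₀ e^(−kt)  ⇒  t = ln(C₀/C) / k
t = ln(139/23.5) / 0.03081 = 1.777 / 0.03081 ≈ 57.7 hours

57.7 hours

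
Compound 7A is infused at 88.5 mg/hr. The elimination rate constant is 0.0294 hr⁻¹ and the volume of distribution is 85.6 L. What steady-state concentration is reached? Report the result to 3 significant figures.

35.2 µg/mL

CL = k · V = 0.0294 × 85.6 = 2.517 L/hr
Css = rate / CL = 88.5 / 2.517 ≈ 35.2 µg/mL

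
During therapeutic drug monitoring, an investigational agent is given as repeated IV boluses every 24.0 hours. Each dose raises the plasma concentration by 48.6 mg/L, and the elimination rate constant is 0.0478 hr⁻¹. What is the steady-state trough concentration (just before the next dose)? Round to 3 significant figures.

22.6 mg/L

Fraction remaining after one interval: e^(−kτ) = e^(−0.04780 × 24.0) = 0.3175
R = 1 / (1 − 0.3175) = 1.465
Css,max = 48.6 × 1.465 = 71.21 mg/L
Css,min = Css,max × e^(−kτ) = 71.21 × 0.3175 ≈ 22.6 mg/L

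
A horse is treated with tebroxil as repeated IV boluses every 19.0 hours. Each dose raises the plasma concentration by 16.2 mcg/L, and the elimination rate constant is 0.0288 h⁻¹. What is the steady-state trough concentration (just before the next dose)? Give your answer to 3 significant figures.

Fraction remaining after one interval: e^(−kτ) = e^(−0.02880 × 19.0) = 0.5786
R = 1 / (1 − 0.5786) = 2.373
Css,max = 16.2 × 2.373 = 38.44 mcg/L
Css,min = Css,max × e^(−kτ) = 38.44 × 0.5786 ≈ 22.2 mcg/L

22.2 mcg/L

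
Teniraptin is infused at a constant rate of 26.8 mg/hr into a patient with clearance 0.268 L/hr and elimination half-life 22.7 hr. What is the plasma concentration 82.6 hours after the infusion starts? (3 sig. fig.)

92.0 µg/mL

Css = rate / CL = 26.8 / 0.268 = 100.0 µg/mL
k = ln 2 / 22.7 = 0.03054 hr⁻¹
C(t) = Css (1 − e^(−kt)) = 100.0 × (1 − e^(−2.522)) = 100.0 × 0.9197 ≈ 92.0 µg/mL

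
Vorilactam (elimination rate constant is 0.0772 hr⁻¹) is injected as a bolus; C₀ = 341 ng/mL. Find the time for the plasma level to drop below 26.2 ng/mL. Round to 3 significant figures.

C(t) = C₀ e^(−kt)  ⇒  t = ln(C₀/C) / k
t = ln(341/26.2) / 0.07720 = 2.566 / 0.07720 ≈ 33.2 hours

33.2 hours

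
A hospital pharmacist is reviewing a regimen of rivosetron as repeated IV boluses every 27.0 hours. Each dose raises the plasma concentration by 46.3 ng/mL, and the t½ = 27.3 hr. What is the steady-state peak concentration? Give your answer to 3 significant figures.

k = ln 2 / 27.3 = 0.02539 hr⁻¹
Fraction remaining after one interval: e^(−kτ) = e^(−0.02539 × 27.0) = 0.5038
R = 1 / (1 − 0.5038) = 2.015
Css,max = 46.3 × 2.015 ≈ 93.3 ng/mL

93.3 ng/mL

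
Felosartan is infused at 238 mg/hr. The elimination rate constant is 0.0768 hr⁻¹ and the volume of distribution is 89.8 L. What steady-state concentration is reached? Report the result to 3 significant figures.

34.5 mg/L

CL = k · V = 0.0768 × 89.8 = 6.897 L/hr
Css = rate / CL = 238 / 6.897 ≈ 34.5 mg/L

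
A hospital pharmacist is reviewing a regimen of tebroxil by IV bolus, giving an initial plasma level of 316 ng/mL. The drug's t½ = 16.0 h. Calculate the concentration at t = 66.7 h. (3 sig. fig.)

17.6 ng/mL

k = ln 2 / 16.0 = 0.04332 h⁻¹
C(t) = C₀ e^(−kt) = 316 × e^(−0.04332 × 66.7) = 316 × e^(−2.890) = 316 × 0.05560 ≈ 17.6 ng/mL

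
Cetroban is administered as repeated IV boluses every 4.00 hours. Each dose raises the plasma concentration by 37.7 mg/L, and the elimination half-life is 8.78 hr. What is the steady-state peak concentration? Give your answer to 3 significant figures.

k = ln 2 / 8.78 = 0.07895 hr⁻¹
Fraction remaining after one interval: e^(−kτ) = e^(−0.07895 × 4.00) = 0.7292
R = 1 / (1 − 0.7292) = 3.693
Css,max = 37.7 × 3.693 ≈ 139 mg/L

139 mg/L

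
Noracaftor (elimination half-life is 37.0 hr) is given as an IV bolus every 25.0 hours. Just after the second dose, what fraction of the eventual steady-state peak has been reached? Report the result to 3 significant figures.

0.608

k = ln 2 / 37.0 = 0.01873 hr⁻¹
f_n = 1 − e^(−nkτ) = 1 − e^(−2 × 0.01873 × 25.0) = 1 − e^(−0.9367) = 1 − 0.3919 ≈ 0.608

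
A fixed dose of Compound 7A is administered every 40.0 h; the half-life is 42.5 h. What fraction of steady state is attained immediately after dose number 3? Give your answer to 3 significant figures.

k = ln 2 / 42.5 = 0.01631 h⁻¹
f_n = 1 − e^(−nkτ) = 1 − e^(−3 × 0.01631 × 40.0) = 1 − e^(−1.957) = 1 − 0.1413 ≈ 0.859

0.859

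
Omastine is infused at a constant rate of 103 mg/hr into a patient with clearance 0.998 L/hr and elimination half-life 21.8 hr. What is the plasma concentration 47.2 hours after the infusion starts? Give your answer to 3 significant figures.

80.2 µg/mL

Css = rate / CL = 103 / 0.998 = 103.2 µg/mL
k = ln 2 / 21.8 = 0.03180 hr⁻¹
C(t) = Css (1 − e^(−kt)) = 103.2 × (1 − e^(−1.501)) = 103.2 × 0.7770 ≈ 80.2 µg/mL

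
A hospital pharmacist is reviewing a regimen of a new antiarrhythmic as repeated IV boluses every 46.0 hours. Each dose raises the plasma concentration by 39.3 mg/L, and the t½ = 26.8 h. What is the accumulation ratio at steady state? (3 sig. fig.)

1.44

k = ln 2 / 26.8 = 0.02586 h⁻¹
Fraction remaining after one interval: e^(−kτ) = e^(−0.02586 × 46.0) = 0.3043
R = 1 / (1 − 0.3043) = 1 / 0.6957 ≈ 1.44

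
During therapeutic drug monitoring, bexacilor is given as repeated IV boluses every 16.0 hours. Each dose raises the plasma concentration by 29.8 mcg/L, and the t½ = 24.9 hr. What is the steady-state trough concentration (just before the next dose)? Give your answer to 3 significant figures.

k = ln 2 / 24.9 = 0.02784 hr⁻¹
Fraction remaining after one interval: e^(−kτ) = e^(−0.02784 × 16.0) = 0.6406
R = 1 / (1 − 0.6406) = 2.782
Css,max = 29.8 × 2.782 = 82.91 mcg/L
Css,min = Css,max × e^(−kτ) = 82.91 × 0.6406 ≈ 53.1 mcg/L

53.1 mcg/L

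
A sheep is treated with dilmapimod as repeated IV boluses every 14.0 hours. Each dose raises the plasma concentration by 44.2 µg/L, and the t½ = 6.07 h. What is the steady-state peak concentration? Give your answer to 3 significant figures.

55.4 µg/L

k = ln 2 / 6.07 = 0.1142 h⁻¹
Fraction remaining after one interval: e^(−kτ) = e^(−0.1142 × 14.0) = 0.2022
R = 1 / (1 − 0.2022) = 1.253
Css,max = 44.2 × 1.253 ≈ 55.4 µg/L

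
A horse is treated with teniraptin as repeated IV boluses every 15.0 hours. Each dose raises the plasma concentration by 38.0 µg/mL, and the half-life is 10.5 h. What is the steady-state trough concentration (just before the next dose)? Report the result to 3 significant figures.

22.5 µg/mL

k = ln 2 / 10.5 = 0.06601 h⁻¹
Fraction remaining after one interval: e^(−kτ) = e^(−0.06601 × 15.0) = 0.3715
R = 1 / (1 − 0.3715) = 1.591
Css,max = 38.0 × 1.591 = 60.46 µg/mL
Css,min = Css,max × e^(−kτ) = 60.46 × 0.3715 ≈ 22.5 µg/mL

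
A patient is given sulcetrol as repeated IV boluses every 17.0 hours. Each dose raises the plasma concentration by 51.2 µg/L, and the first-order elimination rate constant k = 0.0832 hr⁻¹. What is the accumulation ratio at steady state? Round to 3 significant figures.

Fraction remaining after one interval: e^(−kτ) = e^(−0.08320 × 17.0) = 0.2431
R = 1 / (1 − 0.2431) = 1 / 0.7569 ≈ 1.32

1.32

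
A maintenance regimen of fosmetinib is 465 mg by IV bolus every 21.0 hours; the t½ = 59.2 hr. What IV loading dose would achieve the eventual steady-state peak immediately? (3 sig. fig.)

k = ln 2 / 59.2 = 0.01171 hr⁻¹
Accumulation ratio R = 1 / (1 − e^(−kτ)) = 1 / (1 − e^(−0.01171×21.0)) = 1 / (1 − 0.7820) = 4.587
Loading dose = maintenance dose × R = 465 × 4.587 ≈ 2130 mg

2130 mg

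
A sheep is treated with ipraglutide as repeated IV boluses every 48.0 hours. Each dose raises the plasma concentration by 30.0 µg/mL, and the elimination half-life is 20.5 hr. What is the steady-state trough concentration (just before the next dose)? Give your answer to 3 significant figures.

k = ln 2 / 20.5 = 0.03381 hr⁻¹
Fraction remaining after one interval: e^(−kτ) = e^(−0.03381 × 48.0) = 0.1973
R = 1 / (1 − 0.1973) = 1.246
Css,max = 30.0 × 1.246 = 37.37 µg/mL
Css,min = Css,max × e^(−kτ) = 37.37 × 0.1973 ≈ 7.37 µg/mL

7.37 µg/mL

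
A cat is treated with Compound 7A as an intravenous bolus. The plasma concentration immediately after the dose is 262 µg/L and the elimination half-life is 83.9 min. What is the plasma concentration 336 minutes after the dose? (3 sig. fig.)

k = ln 2 / 83.9 = 0.008262 min⁻¹
336 min is 4.005 half-lives, so C = 262 × (1/2)^4.005 = 262 × 0.06229 ≈ 16.3 µg/L

16.3 µg/L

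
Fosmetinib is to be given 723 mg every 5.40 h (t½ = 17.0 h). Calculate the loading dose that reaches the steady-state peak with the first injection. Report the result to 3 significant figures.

3660 mg

k = ln 2 / 17.0 = 0.04077 h⁻¹
Accumulation ratio R = 1 / (1 − e^(−kτ)) = 1 / (1 − e^(−0.04077×5.40)) = 1 / (1 − 0.8024) = 5.060
Loading dose = maintenance dose × R = 723 × 5.060 ≈ 3660 mg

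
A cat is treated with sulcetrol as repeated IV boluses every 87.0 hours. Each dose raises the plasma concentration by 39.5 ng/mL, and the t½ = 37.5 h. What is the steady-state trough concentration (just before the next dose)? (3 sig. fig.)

k = ln 2 / 37.5 = 0.01848 h⁻¹
Fraction remaining after one interval: e^(−kτ) = e^(−0.01848 × 87.0) = 0.2003
R = 1 / (1 − 0.2003) = 1.250
Css,max = 39.5 × 1.250 = 49.39 ng/mL
Css,min = Css,max × e^(−kτ) = 49.39 × 0.2003 ≈ 9.89 ng/mL

9.89 ng/mL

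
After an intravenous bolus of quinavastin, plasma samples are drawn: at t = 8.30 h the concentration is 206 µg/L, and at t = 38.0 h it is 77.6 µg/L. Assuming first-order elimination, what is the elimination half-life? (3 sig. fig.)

21.1 hours

k = ln(C₁/C₂) / (t₂ − t₁) = ln(206/77.6) / (38.0 − 8.30)
  = 0.9763 / 29.70 = 0.03287 h⁻¹
t½ = ln 2 / k = ln 2 / 0.03287 ≈ 21.1 hours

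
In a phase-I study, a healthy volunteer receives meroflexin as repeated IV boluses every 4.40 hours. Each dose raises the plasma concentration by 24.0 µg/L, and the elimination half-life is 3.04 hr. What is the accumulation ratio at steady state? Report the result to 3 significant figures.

k = ln 2 / 3.04 = 0.2280 hr⁻¹
Fraction remaining after one interval: e^(−kτ) = e^(−0.2280 × 4.40) = 0.3667
R = 1 / (1 − 0.3667) = 1 / 0.6333 ≈ 1.58

1.58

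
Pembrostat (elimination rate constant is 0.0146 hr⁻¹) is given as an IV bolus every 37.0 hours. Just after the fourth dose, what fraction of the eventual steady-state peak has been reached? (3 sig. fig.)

f_n = 1 − e^(−nkτ) = 1 − e^(−4 × 0.01460 × 37.0) = 1 − e^(−2.161) = 1 − 0.1152 ≈ 0.885

0.885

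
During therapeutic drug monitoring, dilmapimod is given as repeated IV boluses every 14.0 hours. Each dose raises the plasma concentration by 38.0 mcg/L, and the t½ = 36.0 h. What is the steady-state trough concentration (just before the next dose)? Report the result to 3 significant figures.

123 mcg/L

k = ln 2 / 36.0 = 0.01925 h⁻¹
Fraction remaining after one interval: e^(−kτ) = e^(−0.01925 × 14.0) = 0.7637
R = 1 / (1 − 0.7637) = 4.232
Css,max = 38.0 × 4.232 = 160.8 mcg/L
Css,min = Css,max × e^(−kτ) = 160.8 × 0.7637 ≈ 123 mcg/L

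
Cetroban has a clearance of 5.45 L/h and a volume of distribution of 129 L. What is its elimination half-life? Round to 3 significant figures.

16.4 hours

k = CL / V = 5.45 / 129 = 0.04225 h⁻¹
t½ = ln 2 / k = ln 2 / 0.04225 ≈ 16.4 hours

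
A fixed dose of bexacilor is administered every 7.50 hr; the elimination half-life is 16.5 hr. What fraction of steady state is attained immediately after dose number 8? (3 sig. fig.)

0.920

k = ln 2 / 16.5 = 0.04201 hr⁻¹
f_n = 1 − e^(−nkτ) = 1 − e^(−8 × 0.04201 × 7.50) = 1 − e^(−2.521) = 1 − 0.08042 ≈ 0.920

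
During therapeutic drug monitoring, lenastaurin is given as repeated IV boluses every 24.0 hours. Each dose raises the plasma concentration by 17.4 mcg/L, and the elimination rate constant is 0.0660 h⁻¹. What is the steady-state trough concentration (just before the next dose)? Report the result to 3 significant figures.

Fraction remaining after one interval: e^(−kτ) = e^(−0.06600 × 24.0) = 0.2052
R = 1 / (1 − 0.2052) = 1.258
Css,max = 17.4 × 1.258 = 21.89 mcg/L
Css,min = Css,max × e^(−kτ) = 21.89 × 0.2052 ≈ 4.49 mcg/L

4.49 mcg/L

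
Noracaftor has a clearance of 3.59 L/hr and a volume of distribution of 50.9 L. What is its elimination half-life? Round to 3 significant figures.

9.83 hours

k = CL / V = 3.59 / 50.9 = 0.07053 hr⁻¹
t½ = ln 2 / k = ln 2 / 0.07053 ≈ 9.83 hours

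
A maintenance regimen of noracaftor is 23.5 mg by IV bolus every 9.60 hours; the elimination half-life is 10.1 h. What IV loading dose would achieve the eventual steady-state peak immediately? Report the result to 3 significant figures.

k = ln 2 / 10.1 = 0.06863 h⁻¹
Accumulation ratio R = 1 / (1 − e^(−kτ)) = 1 / (1 − e^(−0.06863×9.60)) = 1 / (1 − 0.5175) = 2.072
Loading dose = maintenance dose × R = 23.5 × 2.072 ≈ 48.7 mg

48.7 mg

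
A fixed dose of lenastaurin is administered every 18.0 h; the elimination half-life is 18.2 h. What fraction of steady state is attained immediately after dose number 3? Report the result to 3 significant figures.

k = ln 2 / 18.2 = 0.03809 h⁻¹
f_n = 1 − e^(−nkτ) = 1 − e^(−3 × 0.03809 × 18.0) = 1 − e^(−2.057) = 1 − 0.1279 ≈ 0.872

0.872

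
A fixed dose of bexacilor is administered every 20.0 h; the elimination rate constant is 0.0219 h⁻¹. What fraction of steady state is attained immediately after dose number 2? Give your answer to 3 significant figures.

0.584

f_n = 1 − e^(−nkτ) = 1 − e^(−2 × 0.02190 × 20.0) = 1 − e^(−0.8760) = 1 − 0.4164 ≈ 0.584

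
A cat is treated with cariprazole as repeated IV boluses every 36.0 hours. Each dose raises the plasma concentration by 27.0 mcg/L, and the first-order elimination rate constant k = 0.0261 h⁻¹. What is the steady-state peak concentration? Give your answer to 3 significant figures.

44.3 mcg/L

Fraction remaining after one interval: e^(−kτ) = e^(−0.02610 × 36.0) = 0.3908
R = 1 / (1 − 0.3908) = 1.641
Css,max = 27.0 × 1.641 ≈ 44.3 mcg/L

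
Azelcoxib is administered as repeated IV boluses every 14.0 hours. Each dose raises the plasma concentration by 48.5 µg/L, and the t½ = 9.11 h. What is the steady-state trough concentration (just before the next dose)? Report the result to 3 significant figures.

k = ln 2 / 9.11 = 0.07609 h⁻¹
Fraction remaining after one interval: e^(−kτ) = e^(−0.07609 × 14.0) = 0.3447
R = 1 / (1 − 0.3447) = 1.526
Css,max = 48.5 × 1.526 = 74.01 µg/L
Css,min = Css,max × e^(−kτ) = 74.01 × 0.3447 ≈ 25.5 µg/L

25.5 µg/L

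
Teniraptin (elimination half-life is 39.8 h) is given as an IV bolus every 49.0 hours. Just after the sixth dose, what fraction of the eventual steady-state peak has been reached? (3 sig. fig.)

k = ln 2 / 39.8 = 0.01742 h⁻¹
f_n = 1 − e^(−nkτ) = 1 − e^(−6 × 0.01742 × 49.0) = 1 − e^(−5.120) = 1 − 0.005975 ≈ 0.994

0.994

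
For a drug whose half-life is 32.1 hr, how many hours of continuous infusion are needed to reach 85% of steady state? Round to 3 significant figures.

87.9 hours

k = ln 2 / 32.1 = 0.02159 hr⁻¹
f = 1 − e^(−kt)  ⇒  t = −ln(1 − f) / k
t = −ln(1 − 0.85) / 0.02159 = 1.897 / 0.02159 ≈ 87.9 hours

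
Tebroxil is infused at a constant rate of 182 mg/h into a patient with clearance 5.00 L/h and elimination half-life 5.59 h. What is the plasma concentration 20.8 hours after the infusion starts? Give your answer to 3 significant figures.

Css = rate / CL = 182 / 5.00 = 36.40 µg/mL
k = ln 2 / 5.59 = 0.1240 h⁻¹
C(t) = Css (1 − e^(−kt)) = 36.40 × (1 − e^(−2.579)) = 36.40 × 0.9242 ≈ 33.6 µg/mL

33.6 µg/mL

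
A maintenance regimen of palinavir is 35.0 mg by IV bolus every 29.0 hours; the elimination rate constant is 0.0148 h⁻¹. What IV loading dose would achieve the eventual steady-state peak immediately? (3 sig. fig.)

100 mg

Accumulation ratio R = 1 / (1 − e^(−kτ)) = 1 / (1 − e^(−0.01480×29.0)) = 1 / (1 − 0.6510) = 2.866
Loading dose = maintenance dose × R = 35.0 × 2.866 ≈ 100 mg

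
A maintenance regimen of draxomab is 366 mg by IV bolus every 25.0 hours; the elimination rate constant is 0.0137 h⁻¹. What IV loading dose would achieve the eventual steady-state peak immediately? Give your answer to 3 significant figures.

1260 mg

Accumulation ratio R = 1 / (1 − e^(−kτ)) = 1 / (1 − e^(−0.01370×25.0)) = 1 / (1 − 0.7100) = 3.448
Loading dose = maintenance dose × R = 366 × 3.448 ≈ 1260 mg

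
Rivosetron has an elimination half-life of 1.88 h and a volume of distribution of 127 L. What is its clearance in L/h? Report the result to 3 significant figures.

46.8 L/h

k = ln 2 / t½ = ln 2 / 1.88 = 0.3687 h⁻¹
CL = k · V = 0.3687 × 127 ≈ 46.8 L/h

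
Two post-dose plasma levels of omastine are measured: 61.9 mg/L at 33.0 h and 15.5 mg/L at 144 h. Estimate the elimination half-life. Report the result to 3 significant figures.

k = ln(C₁/C₂) / (t₂ − t₁) = ln(61.9/15.5) / (144 − 33.0)
  = 1.385 / 111.0 = 0.01247 h⁻¹
t½ = ln 2 / k = ln 2 / 0.01247 ≈ 55.6 hours

55.6 hours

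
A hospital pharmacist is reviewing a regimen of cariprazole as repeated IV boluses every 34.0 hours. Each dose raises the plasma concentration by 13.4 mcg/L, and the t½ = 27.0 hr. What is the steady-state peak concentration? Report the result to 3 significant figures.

k = ln 2 / 27.0 = 0.02567 hr⁻¹
Fraction remaining after one interval: e^(−kτ) = e^(−0.02567 × 34.0) = 0.4178
R = 1 / (1 − 0.4178) = 1.718
Css,max = 13.4 × 1.718 ≈ 23.0 mcg/L

23.0 mcg/L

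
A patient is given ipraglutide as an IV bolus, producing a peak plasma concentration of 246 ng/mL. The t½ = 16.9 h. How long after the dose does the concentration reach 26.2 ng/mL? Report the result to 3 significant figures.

54.6 hours

k = ln 2 / 16.9 = 0.04101 h⁻¹
C(t) = C₀ e^(−kt)  ⇒  t = ln(C₀/C) / k
t = ln(246/26.2) / 0.04101 = 2.240 / 0.04101 ≈ 54.6 hours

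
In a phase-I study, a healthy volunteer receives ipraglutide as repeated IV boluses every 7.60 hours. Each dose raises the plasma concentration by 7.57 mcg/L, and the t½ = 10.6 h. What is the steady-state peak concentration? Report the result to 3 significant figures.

k = ln 2 / 10.6 = 0.06539 h⁻¹
Fraction remaining after one interval: e^(−kτ) = e^(−0.06539 × 7.60) = 0.6084
R = 1 / (1 − 0.6084) = 2.553
Css,max = 7.57 × 2.553 ≈ 19.3 mcg/L

19.3 mcg/L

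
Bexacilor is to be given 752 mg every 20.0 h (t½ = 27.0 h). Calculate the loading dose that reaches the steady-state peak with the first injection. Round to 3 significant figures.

1870 mg

k = ln 2 / 27.0 = 0.02567 h⁻¹
Accumulation ratio R = 1 / (1 − e^(−kτ)) = 1 / (1 − e^(−0.02567×20.0)) = 1 / (1 − 0.5984) = 2.490
Loading dose = maintenance dose × R = 752 × 2.490 ≈ 1870 mg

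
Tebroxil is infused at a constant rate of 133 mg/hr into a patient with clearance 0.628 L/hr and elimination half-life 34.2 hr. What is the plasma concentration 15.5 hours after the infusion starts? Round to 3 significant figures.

57.1 mg/L

Css = rate / CL = 133 / 0.628 = 211.8 mg/L
k = ln 2 / 34.2 = 0.02027 hr⁻¹
C(t) = Css (1 − e^(−kt)) = 211.8 × (1 − e^(−0.3141)) = 211.8 × 0.2696 ≈ 57.1 mg/L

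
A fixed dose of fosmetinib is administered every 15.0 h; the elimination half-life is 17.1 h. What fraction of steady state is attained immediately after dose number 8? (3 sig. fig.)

0.992

k = ln 2 / 17.1 = 0.04053 h⁻¹
f_n = 1 − e^(−nkτ) = 1 − e^(−8 × 0.04053 × 15.0) = 1 − e^(−4.864) = 1 − 0.007718 ≈ 0.992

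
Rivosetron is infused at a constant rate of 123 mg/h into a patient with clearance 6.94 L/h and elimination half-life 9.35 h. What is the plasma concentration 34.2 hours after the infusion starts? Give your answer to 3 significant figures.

Css = rate / CL = 123 / 6.94 = 17.72 µg/mL
k = ln 2 / 9.35 = 0.07413 h⁻¹
C(t) = Css (1 − e^(−kt)) = 17.72 × (1 − e^(−2.535)) = 17.72 × 0.9208 ≈ 16.3 µg/mL

16.3 µg/mL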